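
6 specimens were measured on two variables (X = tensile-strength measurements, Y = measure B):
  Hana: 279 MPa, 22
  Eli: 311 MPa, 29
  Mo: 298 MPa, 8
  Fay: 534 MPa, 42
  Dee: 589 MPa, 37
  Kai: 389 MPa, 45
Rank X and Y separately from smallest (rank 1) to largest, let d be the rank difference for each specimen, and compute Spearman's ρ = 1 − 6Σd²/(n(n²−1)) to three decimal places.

Ranks of variable 1: 1, 3, 2, 5, 6, 4
Ranks of variable 2: 2, 3, 1, 5, 4, 6
d = r₁ − r₂: -1, 0, 1, 0, 2, -2
d²: 1, 0, 1, 0, 4, 4; Σd² = 10
ρ = 1 − 6·10/(6·35) = 1 − 60/210 = 0.714

0.714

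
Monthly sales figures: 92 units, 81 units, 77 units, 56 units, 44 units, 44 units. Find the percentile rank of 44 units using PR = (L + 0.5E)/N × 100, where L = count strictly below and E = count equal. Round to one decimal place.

N = 6.
Strictly below 44: 0. Equal to 44: 2.
PR = (0 + 0.5·2)/6 × 100 = 16.7

16.7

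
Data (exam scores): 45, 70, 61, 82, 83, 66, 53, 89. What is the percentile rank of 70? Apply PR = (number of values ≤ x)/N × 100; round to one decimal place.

62.5

N = 8.
Strictly below 70: 4. Equal to 70: 1.
PR = 5/8 × 100 = 62.5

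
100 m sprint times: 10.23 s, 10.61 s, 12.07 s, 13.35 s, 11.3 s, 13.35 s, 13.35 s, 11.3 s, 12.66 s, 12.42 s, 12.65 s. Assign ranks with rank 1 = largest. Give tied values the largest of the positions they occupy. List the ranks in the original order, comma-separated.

11, 10, 7, 3, 9, 3, 3, 9, 4, 6, 5

Sorted (descending): 13.35, 13.35, 13.35, 12.66, 12.65, 12.42, 12.07, 11.3, 11.3, 10.61, 10.23
The 3 values of 13.35 occupy positions 1–3 → each gets rank 3.
The 2 values of 11.3 occupy positions 8–9 → each gets rank 9.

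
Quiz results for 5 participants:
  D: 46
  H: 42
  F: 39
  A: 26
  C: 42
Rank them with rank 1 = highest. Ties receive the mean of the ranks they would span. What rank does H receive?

2.5

Sorted (descending): 46, 42, 42, 39, 26
The 2 values of 42 occupy positions 2–3 → average rank (2+3)/2 = 2.5.
H has value 42 → rank 2.5.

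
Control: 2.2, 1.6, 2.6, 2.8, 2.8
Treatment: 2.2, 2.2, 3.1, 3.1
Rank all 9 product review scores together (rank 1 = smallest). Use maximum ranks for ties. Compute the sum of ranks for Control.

Sorted (ascending): 1.6, 2.2, 2.2, 2.2, 2.6, 2.8, 2.8, 3.1, 3.1
The 3 values of 2.2 occupy positions 2–4 → each gets rank 4.
The 2 values of 2.8 occupy positions 6–7 → each gets rank 7.
The 2 values of 3.1 occupy positions 8–9 → each gets rank 9.
Control values → pooled ranks: 2.2→4, 1.6→1, 2.6→5, 2.8→7, 2.8→7
Rank sum = 4 + 1 + 5 + 7 + 7 = 24

24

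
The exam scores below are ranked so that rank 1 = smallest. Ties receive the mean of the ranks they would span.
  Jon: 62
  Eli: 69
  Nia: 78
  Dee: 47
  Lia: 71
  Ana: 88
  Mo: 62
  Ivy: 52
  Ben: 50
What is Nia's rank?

Sorted (ascending): 47, 50, 52, 62, 62, 69, 71, 78, 88
The 2 values of 62 occupy positions 4–5 → average rank (4+5)/2 = 4.5.
Nia has value 78 → rank 8.

8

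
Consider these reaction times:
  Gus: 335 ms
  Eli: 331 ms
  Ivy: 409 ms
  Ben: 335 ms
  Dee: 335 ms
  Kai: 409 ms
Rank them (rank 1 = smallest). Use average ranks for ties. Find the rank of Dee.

Sorted (ascending): 331, 335, 335, 335, 409, 409
The 3 values of 335 occupy positions 2–4 → average rank 3.
The 2 values of 409 occupy positions 5–6 → average rank (5+6)/2 = 5.5.
Dee has value 335 ms → rank 3.

3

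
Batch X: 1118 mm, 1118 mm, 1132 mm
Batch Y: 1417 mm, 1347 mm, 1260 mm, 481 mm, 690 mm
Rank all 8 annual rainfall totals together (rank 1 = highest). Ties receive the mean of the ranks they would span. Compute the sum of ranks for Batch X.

Sorted (descending): 1417, 1347, 1260, 1132, 1118, 1118, 690, 481
The 2 values of 1118 occupy positions 5–6 → average rank (5+6)/2 = 5.5.
Batch X values → pooled ranks: 1118→5.5, 1118→5.5, 1132→4
Rank sum = 5.5 + 5.5 + 4 = 15

15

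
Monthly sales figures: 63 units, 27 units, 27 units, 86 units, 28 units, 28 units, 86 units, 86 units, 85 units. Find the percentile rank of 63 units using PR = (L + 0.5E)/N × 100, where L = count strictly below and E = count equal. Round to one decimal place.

50.0

N = 9.
Strictly below 63: 4. Equal to 63: 1.
PR = (4 + 0.5·1)/9 × 100 = 50.0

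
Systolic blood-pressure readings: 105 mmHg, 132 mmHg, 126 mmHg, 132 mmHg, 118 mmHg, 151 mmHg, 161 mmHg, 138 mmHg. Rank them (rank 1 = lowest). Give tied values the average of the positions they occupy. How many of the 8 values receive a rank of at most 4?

Sorted (ascending): 105, 118, 126, 132, 132, 138, 151, 161
The 2 values of 132 occupy positions 4–5 → average rank (4+5)/2 = 4.5.
Ranks ≤ 4: {1, 2, 3} → 3 values.

3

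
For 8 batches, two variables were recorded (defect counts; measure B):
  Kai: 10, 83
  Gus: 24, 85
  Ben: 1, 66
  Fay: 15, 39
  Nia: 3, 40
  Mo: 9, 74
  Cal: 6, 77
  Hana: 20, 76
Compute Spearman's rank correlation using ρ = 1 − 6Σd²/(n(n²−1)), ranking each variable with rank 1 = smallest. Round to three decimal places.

0.452

Ranks of variable 1: 5, 8, 1, 6, 2, 4, 3, 7
Ranks of variable 2: 7, 8, 3, 1, 2, 4, 6, 5
d = r₁ − r₂: -2, 0, -2, 5, 0, 0, -3, 2
d²: 4, 0, 4, 25, 0, 0, 9, 4; Σd² = 46
ρ = 1 − 6·46/(8·63) = 1 − 276/504 = 0.452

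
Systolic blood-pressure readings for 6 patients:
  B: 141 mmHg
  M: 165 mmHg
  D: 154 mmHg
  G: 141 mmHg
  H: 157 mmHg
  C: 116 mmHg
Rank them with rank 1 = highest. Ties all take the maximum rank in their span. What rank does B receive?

Sorted (descending): 165, 157, 154, 141, 141, 116
The 2 values of 141 occupy positions 4–5 → each gets rank 5.
B has value 141 mmHg → rank 5.

5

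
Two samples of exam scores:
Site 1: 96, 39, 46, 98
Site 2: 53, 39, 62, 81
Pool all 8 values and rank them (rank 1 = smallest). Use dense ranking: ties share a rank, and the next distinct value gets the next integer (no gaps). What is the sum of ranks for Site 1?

Sorted (ascending): 39, 39, 46, 53, 62, 81, 96, 98
The 2 values of 39 share dense rank 1.
Remaining distinct values take the next consecutive integers.
Site 1 values → pooled ranks: 96→6, 39→1, 46→2, 98→7
Rank sum = 6 + 1 + 2 + 7 = 16

16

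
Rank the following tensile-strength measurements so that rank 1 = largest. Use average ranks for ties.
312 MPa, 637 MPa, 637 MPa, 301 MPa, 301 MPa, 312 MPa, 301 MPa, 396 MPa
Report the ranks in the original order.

Sorted (descending): 637, 637, 396, 312, 312, 301, 301, 301
The 2 values of 637 occupy positions 1–2 → average rank (1+2)/2 = 1.5.
The 2 values of 312 occupy positions 4–5 → average rank (4+5)/2 = 4.5.
The 3 values of 301 occupy positions 6–8 → average rank 7.

4.5, 1.5, 1.5, 7, 7, 4.5, 7, 3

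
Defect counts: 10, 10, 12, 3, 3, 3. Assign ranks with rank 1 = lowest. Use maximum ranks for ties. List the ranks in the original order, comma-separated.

Sorted (ascending): 3, 3, 3, 10, 10, 12
The 3 values of 3 occupy positions 1–3 → each gets rank 3.
The 2 values of 10 occupy positions 4–5 → each gets rank 5.

5, 5, 6, 3, 3, 3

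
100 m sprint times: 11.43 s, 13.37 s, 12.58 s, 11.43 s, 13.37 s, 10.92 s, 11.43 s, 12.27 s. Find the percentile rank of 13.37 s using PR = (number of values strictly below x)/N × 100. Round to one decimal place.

N = 8.
Strictly below 13.37: 6. Equal to 13.37: 2.
PR = 6/8 × 100 = 75.0

75.0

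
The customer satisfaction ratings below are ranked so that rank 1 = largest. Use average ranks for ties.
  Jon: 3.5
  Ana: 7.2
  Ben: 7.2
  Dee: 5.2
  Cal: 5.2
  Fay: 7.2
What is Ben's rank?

Sorted (descending): 7.2, 7.2, 7.2, 5.2, 5.2, 3.5
The 3 values of 7.2 occupy positions 1–3 → average rank 2.
The 2 values of 5.2 occupy positions 4–5 → average rank (4+5)/2 = 4.5.
Ben has value 7.2 → rank 2.

2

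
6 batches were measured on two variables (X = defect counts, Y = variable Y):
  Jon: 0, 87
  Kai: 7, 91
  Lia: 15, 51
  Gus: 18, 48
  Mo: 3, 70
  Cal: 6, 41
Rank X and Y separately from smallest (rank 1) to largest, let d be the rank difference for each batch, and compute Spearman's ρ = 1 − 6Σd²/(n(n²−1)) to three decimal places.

Ranks of variable 1: 1, 4, 5, 6, 2, 3
Ranks of variable 2: 5, 6, 3, 2, 4, 1
d = r₁ − r₂: -4, -2, 2, 4, -2, 2
d²: 16, 4, 4, 16, 4, 4; Σd² = 48
ρ = 1 − 6·48/(6·35) = 1 − 288/210 = -0.371

-0.371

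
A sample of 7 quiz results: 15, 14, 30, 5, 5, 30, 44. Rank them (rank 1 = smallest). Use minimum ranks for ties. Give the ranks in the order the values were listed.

Sorted (ascending): 5, 5, 14, 15, 30, 30, 44
The 2 values of 5 occupy positions 1–2 → each gets rank 1.
The 2 values of 30 occupy positions 5–6 → each gets rank 5.

4, 3, 5, 1, 1, 5, 7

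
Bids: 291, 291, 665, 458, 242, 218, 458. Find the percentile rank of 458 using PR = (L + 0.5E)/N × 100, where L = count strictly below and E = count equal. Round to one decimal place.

N = 7.
Strictly below 458: 4. Equal to 458: 2.
PR = (4 + 0.5·2)/7 × 100 = 71.4

71.4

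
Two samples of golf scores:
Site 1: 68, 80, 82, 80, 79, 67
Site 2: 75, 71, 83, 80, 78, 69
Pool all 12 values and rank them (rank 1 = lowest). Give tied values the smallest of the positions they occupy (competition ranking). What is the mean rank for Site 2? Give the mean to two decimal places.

Sorted (ascending): 67, 68, 69, 71, 75, 78, 79, 80, 80, 80, 82, 83
The 3 values of 80 occupy positions 8–10 → each gets rank 8.
Site 2 values → pooled ranks: 75→5, 71→4, 83→12, 80→8, 78→6, 69→3
Mean rank = (5 + 4 + 12 + 8 + 6 + 3) / 6 = 6.33

6.33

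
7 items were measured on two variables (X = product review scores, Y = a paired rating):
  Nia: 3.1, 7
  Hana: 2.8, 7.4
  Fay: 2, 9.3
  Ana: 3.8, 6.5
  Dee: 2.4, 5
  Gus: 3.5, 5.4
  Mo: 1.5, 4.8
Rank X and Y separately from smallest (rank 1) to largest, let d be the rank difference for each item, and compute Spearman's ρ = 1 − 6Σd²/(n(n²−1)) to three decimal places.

0.143

Ranks of variable 1: 5, 4, 2, 7, 3, 6, 1
Ranks of variable 2: 5, 6, 7, 4, 2, 3, 1
d = r₁ − r₂: 0, -2, -5, 3, 1, 3, 0
d²: 0, 4, 25, 9, 1, 9, 0; Σd² = 48
ρ = 1 − 6·48/(7·48) = 1 − 288/336 = 0.143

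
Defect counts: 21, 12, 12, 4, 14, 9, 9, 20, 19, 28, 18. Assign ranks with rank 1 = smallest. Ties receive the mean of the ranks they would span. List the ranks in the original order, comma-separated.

Sorted (ascending): 4, 9, 9, 12, 12, 14, 18, 19, 20, 21, 28
The 2 values of 9 occupy positions 2–3 → average rank (2+3)/2 = 2.5.
The 2 values of 12 occupy positions 4–5 → average rank (4+5)/2 = 4.5.

10, 4.5, 4.5, 1, 6, 2.5, 2.5, 9, 8, 11, 7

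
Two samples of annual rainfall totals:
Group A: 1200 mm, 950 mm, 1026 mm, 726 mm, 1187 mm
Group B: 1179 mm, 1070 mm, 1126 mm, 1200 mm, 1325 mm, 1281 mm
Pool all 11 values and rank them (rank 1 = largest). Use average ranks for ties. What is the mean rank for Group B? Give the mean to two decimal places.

4.58

Sorted (descending): 1325, 1281, 1200, 1200, 1187, 1179, 1126, 1070, 1026, 950, 726
The 2 values of 1200 occupy positions 3–4 → average rank (3+4)/2 = 3.5.
Group B values → pooled ranks: 1179→6, 1070→8, 1126→7, 1200→3.5, 1325→1, 1281→2
Mean rank = (6 + 8 + 7 + 3.5 + 1 + 2) / 6 = 4.58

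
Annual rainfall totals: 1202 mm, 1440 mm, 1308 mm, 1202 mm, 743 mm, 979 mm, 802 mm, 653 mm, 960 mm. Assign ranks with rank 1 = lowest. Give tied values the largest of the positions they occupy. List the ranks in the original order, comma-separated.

7, 9, 8, 7, 2, 5, 3, 1, 4

Sorted (ascending): 653, 743, 802, 960, 979, 1202, 1202, 1308, 1440
The 2 values of 1202 occupy positions 6–7 → each gets rank 7.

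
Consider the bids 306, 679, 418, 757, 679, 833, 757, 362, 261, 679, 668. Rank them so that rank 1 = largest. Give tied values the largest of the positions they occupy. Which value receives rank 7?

Sorted (descending): 833, 757, 757, 679, 679, 679, 668, 418, 362, 306, 261
The 2 values of 757 occupy positions 2–3 → each gets rank 3.
The 3 values of 679 occupy positions 4–6 → each gets rank 6.
Rank 7 → value 668.

668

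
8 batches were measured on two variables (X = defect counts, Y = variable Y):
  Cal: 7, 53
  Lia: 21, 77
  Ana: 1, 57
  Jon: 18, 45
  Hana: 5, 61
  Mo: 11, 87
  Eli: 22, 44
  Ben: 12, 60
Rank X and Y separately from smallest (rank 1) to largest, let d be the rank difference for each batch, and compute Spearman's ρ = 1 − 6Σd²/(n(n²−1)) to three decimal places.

-0.262

Ranks of variable 1: 3, 7, 1, 6, 2, 4, 8, 5
Ranks of variable 2: 3, 7, 4, 2, 6, 8, 1, 5
d = r₁ − r₂: 0, 0, -3, 4, -4, -4, 7, 0
d²: 0, 0, 9, 16, 16, 16, 49, 0; Σd² = 106
ρ = 1 − 6·106/(8·63) = 1 − 636/504 = -0.262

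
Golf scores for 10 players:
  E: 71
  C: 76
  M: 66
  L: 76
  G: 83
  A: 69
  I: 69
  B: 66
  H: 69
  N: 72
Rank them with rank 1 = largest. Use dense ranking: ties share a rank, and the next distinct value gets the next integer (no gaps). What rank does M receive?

Sorted (descending): 83, 76, 76, 72, 71, 69, 69, 69, 66, 66
The 2 values of 76 share dense rank 2.
The 3 values of 69 share dense rank 5.
The 2 values of 66 share dense rank 6.
Remaining distinct values take the next consecutive integers.
M has value 66 → rank 6.

6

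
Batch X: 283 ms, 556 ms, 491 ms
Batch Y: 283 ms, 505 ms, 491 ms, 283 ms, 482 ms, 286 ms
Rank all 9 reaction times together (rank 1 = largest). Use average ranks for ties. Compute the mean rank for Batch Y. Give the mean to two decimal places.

Sorted (descending): 556, 505, 491, 491, 482, 286, 283, 283, 283
The 2 values of 491 occupy positions 3–4 → average rank (3+4)/2 = 3.5.
The 3 values of 283 occupy positions 7–9 → average rank 8.
Batch Y values → pooled ranks: 283→8, 505→2, 491→3.5, 283→8, 482→5, 286→6
Mean rank = (8 + 2 + 3.5 + 8 + 5 + 6) / 6 = 5.42

5.42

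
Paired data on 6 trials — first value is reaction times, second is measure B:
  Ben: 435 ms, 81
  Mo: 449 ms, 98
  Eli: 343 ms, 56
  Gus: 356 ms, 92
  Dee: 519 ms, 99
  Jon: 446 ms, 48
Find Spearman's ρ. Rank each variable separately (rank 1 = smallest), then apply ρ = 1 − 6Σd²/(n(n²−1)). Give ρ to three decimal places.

0.600

Ranks of variable 1: 3, 5, 1, 2, 6, 4
Ranks of variable 2: 3, 5, 2, 4, 6, 1
d = r₁ − r₂: 0, 0, -1, -2, 0, 3
d²: 0, 0, 1, 4, 0, 9; Σd² = 14
ρ = 1 − 6·14/(6·35) = 1 − 84/210 = 0.600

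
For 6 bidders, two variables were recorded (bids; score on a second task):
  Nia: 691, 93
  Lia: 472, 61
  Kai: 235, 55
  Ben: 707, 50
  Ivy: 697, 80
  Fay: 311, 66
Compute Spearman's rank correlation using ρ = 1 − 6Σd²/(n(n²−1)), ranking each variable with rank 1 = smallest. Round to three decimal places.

Ranks of variable 1: 4, 3, 1, 6, 5, 2
Ranks of variable 2: 6, 3, 2, 1, 5, 4
d = r₁ − r₂: -2, 0, -1, 5, 0, -2
d²: 4, 0, 1, 25, 0, 4; Σd² = 34
ρ = 1 − 6·34/(6·35) = 1 − 204/210 = 0.029

0.029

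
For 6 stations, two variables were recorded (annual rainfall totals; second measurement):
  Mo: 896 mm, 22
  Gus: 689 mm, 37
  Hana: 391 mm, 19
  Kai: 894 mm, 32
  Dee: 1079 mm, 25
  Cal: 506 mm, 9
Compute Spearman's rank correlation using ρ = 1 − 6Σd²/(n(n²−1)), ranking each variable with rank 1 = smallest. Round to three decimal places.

0.429

Ranks of variable 1: 5, 3, 1, 4, 6, 2
Ranks of variable 2: 3, 6, 2, 5, 4, 1
d = r₁ − r₂: 2, -3, -1, -1, 2, 1
d²: 4, 9, 1, 1, 4, 1; Σd² = 20
ρ = 1 − 6·20/(6·35) = 1 − 120/210 = 0.429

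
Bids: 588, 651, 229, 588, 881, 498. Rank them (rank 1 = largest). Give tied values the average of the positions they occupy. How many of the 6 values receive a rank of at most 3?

2

Sorted (descending): 881, 651, 588, 588, 498, 229
The 2 values of 588 occupy positions 3–4 → average rank (3+4)/2 = 3.5.
Ranks ≤ 3: {1, 2} → 2 values.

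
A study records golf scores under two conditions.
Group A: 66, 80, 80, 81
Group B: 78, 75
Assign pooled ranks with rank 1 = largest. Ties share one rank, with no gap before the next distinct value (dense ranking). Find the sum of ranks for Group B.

Sorted (descending): 81, 80, 80, 78, 75, 66
The 2 values of 80 share dense rank 2.
Remaining distinct values take the next consecutive integers.
Group B values → pooled ranks: 78→3, 75→4
Rank sum = 3 + 4 = 7

7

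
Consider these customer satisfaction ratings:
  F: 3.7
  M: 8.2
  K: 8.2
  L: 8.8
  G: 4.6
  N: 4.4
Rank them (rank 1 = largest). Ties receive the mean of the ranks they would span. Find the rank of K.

2.5

Sorted (descending): 8.8, 8.2, 8.2, 4.6, 4.4, 3.7
The 2 values of 8.2 occupy positions 2–3 → average rank (2+3)/2 = 2.5.
K has value 8.2 → rank 2.5.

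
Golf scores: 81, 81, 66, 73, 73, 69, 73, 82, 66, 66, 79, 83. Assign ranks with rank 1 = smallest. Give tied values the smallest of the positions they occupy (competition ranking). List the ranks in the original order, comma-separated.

Sorted (ascending): 66, 66, 66, 69, 73, 73, 73, 79, 81, 81, 82, 83
The 3 values of 66 occupy positions 1–3 → each gets rank 1.
The 3 values of 73 occupy positions 5–7 → each gets rank 5.
The 2 values of 81 occupy positions 9–10 → each gets rank 9.

9, 9, 1, 5, 5, 4, 5, 11, 1, 1, 8, 12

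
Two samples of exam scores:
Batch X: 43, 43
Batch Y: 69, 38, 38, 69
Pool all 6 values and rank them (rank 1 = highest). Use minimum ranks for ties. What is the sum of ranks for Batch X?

Sorted (descending): 69, 69, 43, 43, 38, 38
The 2 values of 69 occupy positions 1–2 → each gets rank 1.
The 2 values of 43 occupy positions 3–4 → each gets rank 3.
The 2 values of 38 occupy positions 5–6 → each gets rank 5.
Batch X values → pooled ranks: 43→3, 43→3
Rank sum = 3 + 3 = 6

6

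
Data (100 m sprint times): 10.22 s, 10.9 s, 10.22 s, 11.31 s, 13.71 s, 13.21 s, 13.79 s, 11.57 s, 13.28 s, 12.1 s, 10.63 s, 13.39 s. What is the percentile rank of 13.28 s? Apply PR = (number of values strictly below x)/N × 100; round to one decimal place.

66.7

N = 12.
Strictly below 13.28: 8. Equal to 13.28: 1.
PR = 8/12 × 100 = 66.7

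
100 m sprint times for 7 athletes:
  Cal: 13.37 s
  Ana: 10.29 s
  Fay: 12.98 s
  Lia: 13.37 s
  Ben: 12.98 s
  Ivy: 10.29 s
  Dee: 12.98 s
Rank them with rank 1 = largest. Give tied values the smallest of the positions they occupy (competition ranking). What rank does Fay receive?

Sorted (descending): 13.37, 13.37, 12.98, 12.98, 12.98, 10.29, 10.29
The 2 values of 13.37 occupy positions 1–2 → each gets rank 1.
The 3 values of 12.98 occupy positions 3–5 → each gets rank 3.
The 2 values of 10.29 occupy positions 6–7 → each gets rank 6.
Fay has value 12.98 s → rank 3.

3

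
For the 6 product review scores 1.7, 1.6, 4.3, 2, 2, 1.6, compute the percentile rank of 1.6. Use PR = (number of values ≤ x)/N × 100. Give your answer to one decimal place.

33.3

N = 6.
Strictly below 1.6: 0. Equal to 1.6: 2.
PR = 2/6 × 100 = 33.3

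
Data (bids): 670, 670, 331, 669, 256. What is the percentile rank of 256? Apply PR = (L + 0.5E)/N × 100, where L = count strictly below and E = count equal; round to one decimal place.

N = 5.
Strictly below 256: 0. Equal to 256: 1.
PR = (0 + 0.5·1)/5 × 100 = 10.0

10.0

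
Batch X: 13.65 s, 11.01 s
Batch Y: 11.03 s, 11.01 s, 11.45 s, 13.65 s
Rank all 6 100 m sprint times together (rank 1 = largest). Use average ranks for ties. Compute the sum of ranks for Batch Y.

14

Sorted (descending): 13.65, 13.65, 11.45, 11.03, 11.01, 11.01
The 2 values of 13.65 occupy positions 1–2 → average rank (1+2)/2 = 1.5.
The 2 values of 11.01 occupy positions 5–6 → average rank (5+6)/2 = 5.5.
Batch Y values → pooled ranks: 11.03→4, 11.01→5.5, 11.45→3, 13.65→1.5
Rank sum = 4 + 5.5 + 3 + 1.5 = 14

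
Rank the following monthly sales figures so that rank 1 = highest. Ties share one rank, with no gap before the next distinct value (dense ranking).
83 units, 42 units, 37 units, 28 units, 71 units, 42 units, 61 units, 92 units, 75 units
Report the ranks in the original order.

2, 6, 7, 8, 4, 6, 5, 1, 3

Sorted (descending): 92, 83, 75, 71, 61, 42, 42, 37, 28
The 2 values of 42 share dense rank 6.
Remaining distinct values take the next consecutive integers.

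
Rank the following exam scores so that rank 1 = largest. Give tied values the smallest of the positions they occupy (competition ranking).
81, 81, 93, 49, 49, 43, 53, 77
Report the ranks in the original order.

2, 2, 1, 6, 6, 8, 5, 4

Sorted (descending): 93, 81, 81, 77, 53, 49, 49, 43
The 2 values of 81 occupy positions 2–3 → each gets rank 2.
The 2 values of 49 occupy positions 6–7 → each gets rank 6.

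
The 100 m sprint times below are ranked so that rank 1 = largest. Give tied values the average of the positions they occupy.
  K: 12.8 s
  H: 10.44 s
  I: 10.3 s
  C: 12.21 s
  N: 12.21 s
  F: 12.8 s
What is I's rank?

6

Sorted (descending): 12.8, 12.8, 12.21, 12.21, 10.44, 10.3
The 2 values of 12.8 occupy positions 1–2 → average rank (1+2)/2 = 1.5.
The 2 values of 12.21 occupy positions 3–4 → average rank (3+4)/2 = 3.5.
I has value 10.3 s → rank 6.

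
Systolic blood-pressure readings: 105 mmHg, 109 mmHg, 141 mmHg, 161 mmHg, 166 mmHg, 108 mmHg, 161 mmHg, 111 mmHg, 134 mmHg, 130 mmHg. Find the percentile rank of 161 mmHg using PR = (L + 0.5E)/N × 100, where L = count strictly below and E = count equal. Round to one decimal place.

N = 10.
Strictly below 161: 7. Equal to 161: 2.
PR = (7 + 0.5·2)/10 × 100 = 80.0

80.0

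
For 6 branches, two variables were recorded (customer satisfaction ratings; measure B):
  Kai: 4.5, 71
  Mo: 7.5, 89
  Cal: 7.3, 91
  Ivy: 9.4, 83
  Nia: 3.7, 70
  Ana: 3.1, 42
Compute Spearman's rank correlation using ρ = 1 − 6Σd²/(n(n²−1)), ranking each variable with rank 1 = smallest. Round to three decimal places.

0.771

Ranks of variable 1: 3, 5, 4, 6, 2, 1
Ranks of variable 2: 3, 5, 6, 4, 2, 1
d = r₁ − r₂: 0, 0, -2, 2, 0, 0
d²: 0, 0, 4, 4, 0, 0; Σd² = 8
ρ = 1 − 6·8/(6·35) = 1 − 48/210 = 0.771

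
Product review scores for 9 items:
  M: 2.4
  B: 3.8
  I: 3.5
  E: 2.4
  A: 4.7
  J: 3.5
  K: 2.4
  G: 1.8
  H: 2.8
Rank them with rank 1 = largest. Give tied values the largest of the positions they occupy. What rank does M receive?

Sorted (descending): 4.7, 3.8, 3.5, 3.5, 2.8, 2.4, 2.4, 2.4, 1.8
The 2 values of 3.5 occupy positions 3–4 → each gets rank 4.
The 3 values of 2.4 occupy positions 6–8 → each gets rank 8.
M has value 2.4 → rank 8.

8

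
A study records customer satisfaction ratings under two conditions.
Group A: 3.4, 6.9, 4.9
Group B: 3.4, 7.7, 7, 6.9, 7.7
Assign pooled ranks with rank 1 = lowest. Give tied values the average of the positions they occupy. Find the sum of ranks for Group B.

27

Sorted (ascending): 3.4, 3.4, 4.9, 6.9, 6.9, 7, 7.7, 7.7
The 2 values of 3.4 occupy positions 1–2 → average rank (1+2)/2 = 1.5.
The 2 values of 6.9 occupy positions 4–5 → average rank (4+5)/2 = 4.5.
The 2 values of 7.7 occupy positions 7–8 → average rank (7+8)/2 = 7.5.
Group B values → pooled ranks: 3.4→1.5, 7.7→7.5, 7→6, 6.9→4.5, 7.7→7.5
Rank sum = 1.5 + 7.5 + 6 + 4.5 + 7.5 = 27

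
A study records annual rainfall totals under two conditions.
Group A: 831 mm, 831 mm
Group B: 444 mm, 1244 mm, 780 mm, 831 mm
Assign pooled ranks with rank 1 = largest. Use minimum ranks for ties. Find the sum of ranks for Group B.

Sorted (descending): 1244, 831, 831, 831, 780, 444
The 3 values of 831 occupy positions 2–4 → each gets rank 2.
Group B values → pooled ranks: 444→6, 1244→1, 780→5, 831→2
Rank sum = 6 + 1 + 5 + 2 = 14

14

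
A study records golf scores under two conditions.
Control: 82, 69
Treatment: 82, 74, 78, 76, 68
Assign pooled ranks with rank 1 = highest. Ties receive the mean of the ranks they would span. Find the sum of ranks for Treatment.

Sorted (descending): 82, 82, 78, 76, 74, 69, 68
The 2 values of 82 occupy positions 1–2 → average rank (1+2)/2 = 1.5.
Treatment values → pooled ranks: 82→1.5, 74→5, 78→3, 76→4, 68→7
Rank sum = 1.5 + 5 + 3 + 4 + 7 = 20.5

20.5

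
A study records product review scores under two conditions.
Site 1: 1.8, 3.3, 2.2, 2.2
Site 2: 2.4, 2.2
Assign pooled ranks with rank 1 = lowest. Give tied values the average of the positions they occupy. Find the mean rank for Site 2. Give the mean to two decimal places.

4.00

Sorted (ascending): 1.8, 2.2, 2.2, 2.2, 2.4, 3.3
The 3 values of 2.2 occupy positions 2–4 → average rank 3.
Site 2 values → pooled ranks: 2.4→5, 2.2→3
Mean rank = (5 + 3) / 2 = 4.00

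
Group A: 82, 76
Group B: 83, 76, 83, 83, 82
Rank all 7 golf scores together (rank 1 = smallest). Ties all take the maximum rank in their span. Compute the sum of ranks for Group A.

Sorted (ascending): 76, 76, 82, 82, 83, 83, 83
The 2 values of 76 occupy positions 1–2 → each gets rank 2.
The 2 values of 82 occupy positions 3–4 → each gets rank 4.
The 3 values of 83 occupy positions 5–7 → each gets rank 7.
Group A values → pooled ranks: 82→4, 76→2
Rank sum = 4 + 2 = 6

6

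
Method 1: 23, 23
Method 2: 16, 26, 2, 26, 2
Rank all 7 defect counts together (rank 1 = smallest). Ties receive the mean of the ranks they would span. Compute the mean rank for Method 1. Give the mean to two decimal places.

4.50

Sorted (ascending): 2, 2, 16, 23, 23, 26, 26
The 2 values of 2 occupy positions 1–2 → average rank (1+2)/2 = 1.5.
The 2 values of 23 occupy positions 4–5 → average rank (4+5)/2 = 4.5.
The 2 values of 26 occupy positions 6–7 → average rank (6+7)/2 = 6.5.
Method 1 values → pooled ranks: 23→4.5, 23→4.5
Mean rank = (4.5 + 4.5) / 2 = 4.50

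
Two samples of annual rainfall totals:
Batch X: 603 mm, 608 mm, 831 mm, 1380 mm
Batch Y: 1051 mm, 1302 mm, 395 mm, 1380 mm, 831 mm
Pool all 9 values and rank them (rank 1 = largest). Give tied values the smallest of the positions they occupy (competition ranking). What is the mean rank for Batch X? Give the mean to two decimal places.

Sorted (descending): 1380, 1380, 1302, 1051, 831, 831, 608, 603, 395
The 2 values of 1380 occupy positions 1–2 → each gets rank 1.
The 2 values of 831 occupy positions 5–6 → each gets rank 5.
Batch X values → pooled ranks: 603→8, 608→7, 831→5, 1380→1
Mean rank = (8 + 7 + 5 + 1) / 4 = 5.25

5.25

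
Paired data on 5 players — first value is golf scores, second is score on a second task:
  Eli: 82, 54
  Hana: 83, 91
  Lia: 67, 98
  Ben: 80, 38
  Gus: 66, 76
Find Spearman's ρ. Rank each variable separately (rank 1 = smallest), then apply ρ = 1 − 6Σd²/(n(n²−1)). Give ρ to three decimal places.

Ranks of variable 1: 4, 5, 2, 3, 1
Ranks of variable 2: 2, 4, 5, 1, 3
d = r₁ − r₂: 2, 1, -3, 2, -2
d²: 4, 1, 9, 4, 4; Σd² = 22
ρ = 1 − 6·22/(5·24) = 1 − 132/120 = -0.100

-0.100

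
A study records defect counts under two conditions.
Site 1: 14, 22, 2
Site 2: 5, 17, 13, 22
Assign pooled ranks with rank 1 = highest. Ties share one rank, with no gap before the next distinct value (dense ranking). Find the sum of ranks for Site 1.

10

Sorted (descending): 22, 22, 17, 14, 13, 5, 2
The 2 values of 22 share dense rank 1.
Remaining distinct values take the next consecutive integers.
Site 1 values → pooled ranks: 14→3, 22→1, 2→6
Rank sum = 3 + 1 + 6 = 10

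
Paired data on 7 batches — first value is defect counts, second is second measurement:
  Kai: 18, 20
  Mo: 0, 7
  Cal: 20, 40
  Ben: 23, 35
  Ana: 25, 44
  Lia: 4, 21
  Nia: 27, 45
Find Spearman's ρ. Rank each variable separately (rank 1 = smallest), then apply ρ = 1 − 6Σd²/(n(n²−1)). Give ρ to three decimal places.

0.929

Ranks of variable 1: 3, 1, 4, 5, 6, 2, 7
Ranks of variable 2: 2, 1, 5, 4, 6, 3, 7
d = r₁ − r₂: 1, 0, -1, 1, 0, -1, 0
d²: 1, 0, 1, 1, 0, 1, 0; Σd² = 4
ρ = 1 − 6·4/(7·48) = 1 − 24/336 = 0.929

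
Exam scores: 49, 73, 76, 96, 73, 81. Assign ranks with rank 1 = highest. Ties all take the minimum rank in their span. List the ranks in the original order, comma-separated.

6, 4, 3, 1, 4, 2

Sorted (descending): 96, 81, 76, 73, 73, 49
The 2 values of 73 occupy positions 4–5 → each gets rank 4.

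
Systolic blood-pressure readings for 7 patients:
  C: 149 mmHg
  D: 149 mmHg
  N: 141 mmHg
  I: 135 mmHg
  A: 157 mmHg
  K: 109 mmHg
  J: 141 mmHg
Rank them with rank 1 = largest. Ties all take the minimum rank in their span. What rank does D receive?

Sorted (descending): 157, 149, 149, 141, 141, 135, 109
The 2 values of 149 occupy positions 2–3 → each gets rank 2.
The 2 values of 141 occupy positions 4–5 → each gets rank 4.
D has value 149 mmHg → rank 2.

2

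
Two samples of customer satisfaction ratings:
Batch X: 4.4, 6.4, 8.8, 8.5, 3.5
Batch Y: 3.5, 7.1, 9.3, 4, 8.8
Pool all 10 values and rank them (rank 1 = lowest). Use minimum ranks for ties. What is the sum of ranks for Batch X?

Sorted (ascending): 3.5, 3.5, 4, 4.4, 6.4, 7.1, 8.5, 8.8, 8.8, 9.3
The 2 values of 3.5 occupy positions 1–2 → each gets rank 1.
The 2 values of 8.8 occupy positions 8–9 → each gets rank 8.
Batch X values → pooled ranks: 4.4→4, 6.4→5, 8.8→8, 8.5→7, 3.5→1
Rank sum = 4 + 5 + 8 + 7 + 1 = 25

25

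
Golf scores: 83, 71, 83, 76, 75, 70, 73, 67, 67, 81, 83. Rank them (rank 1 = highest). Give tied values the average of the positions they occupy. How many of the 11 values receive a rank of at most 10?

9

Sorted (descending): 83, 83, 83, 81, 76, 75, 73, 71, 70, 67, 67
The 3 values of 83 occupy positions 1–3 → average rank 2.
The 2 values of 67 occupy positions 10–11 → average rank (10+11)/2 = 10.5.
Ranks ≤ 10: {2, 2, 2, 4, 5, 6, 7, 8, 9} → 9 values.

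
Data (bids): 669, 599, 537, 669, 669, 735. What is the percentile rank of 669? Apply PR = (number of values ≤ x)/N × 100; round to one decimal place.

83.3

N = 6.
Strictly below 669: 2. Equal to 669: 3.
PR = 5/6 × 100 = 83.3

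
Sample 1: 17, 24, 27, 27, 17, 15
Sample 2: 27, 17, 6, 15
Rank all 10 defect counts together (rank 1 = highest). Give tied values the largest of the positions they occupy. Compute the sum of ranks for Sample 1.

Sorted (descending): 27, 27, 27, 24, 17, 17, 17, 15, 15, 6
The 3 values of 27 occupy positions 1–3 → each gets rank 3.
The 3 values of 17 occupy positions 5–7 → each gets rank 7.
The 2 values of 15 occupy positions 8–9 → each gets rank 9.
Sample 1 values → pooled ranks: 17→7, 24→4, 27→3, 27→3, 17→7, 15→9
Rank sum = 7 + 4 + 3 + 3 + 7 + 9 = 33

33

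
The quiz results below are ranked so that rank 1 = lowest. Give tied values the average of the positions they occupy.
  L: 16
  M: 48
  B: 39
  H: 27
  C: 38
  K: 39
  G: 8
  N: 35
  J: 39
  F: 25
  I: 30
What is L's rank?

Sorted (ascending): 8, 16, 25, 27, 30, 35, 38, 39, 39, 39, 48
The 3 values of 39 occupy positions 8–10 → average rank 9.
L has value 16 → rank 2.

2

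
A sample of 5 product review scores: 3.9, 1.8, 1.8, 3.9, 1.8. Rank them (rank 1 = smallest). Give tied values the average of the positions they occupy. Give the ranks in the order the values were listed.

4.5, 2, 2, 4.5, 2

Sorted (ascending): 1.8, 1.8, 1.8, 3.9, 3.9
The 3 values of 1.8 occupy positions 1–3 → average rank 2.
The 2 values of 3.9 occupy positions 4–5 → average rank (4+5)/2 = 4.5.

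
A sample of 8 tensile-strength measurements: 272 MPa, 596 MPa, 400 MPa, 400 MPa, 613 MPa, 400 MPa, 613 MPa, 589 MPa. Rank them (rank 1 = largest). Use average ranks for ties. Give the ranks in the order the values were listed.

Sorted (descending): 613, 613, 596, 589, 400, 400, 400, 272
The 2 values of 613 occupy positions 1–2 → average rank (1+2)/2 = 1.5.
The 3 values of 400 occupy positions 5–7 → average rank 6.

8, 3, 6, 6, 1.5, 6, 1.5, 4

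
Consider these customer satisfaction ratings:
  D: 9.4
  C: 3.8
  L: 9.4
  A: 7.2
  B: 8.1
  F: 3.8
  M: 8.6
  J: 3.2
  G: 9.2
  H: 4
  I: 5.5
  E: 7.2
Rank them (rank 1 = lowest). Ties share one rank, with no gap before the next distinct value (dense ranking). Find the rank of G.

8

Sorted (ascending): 3.2, 3.8, 3.8, 4, 5.5, 7.2, 7.2, 8.1, 8.6, 9.2, 9.4, 9.4
The 2 values of 3.8 share dense rank 2.
The 2 values of 7.2 share dense rank 5.
The 2 values of 9.4 share dense rank 9.
Remaining distinct values take the next consecutive integers.
G has value 9.2 → rank 8.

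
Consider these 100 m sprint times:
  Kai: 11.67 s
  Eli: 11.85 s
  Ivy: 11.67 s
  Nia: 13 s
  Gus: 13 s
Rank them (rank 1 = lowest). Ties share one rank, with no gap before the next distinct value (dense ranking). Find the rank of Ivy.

1

Sorted (ascending): 11.67, 11.67, 11.85, 13, 13
The 2 values of 11.67 share dense rank 1.
The 2 values of 13 share dense rank 3.
Remaining distinct values take the next consecutive integers.
Ivy has value 11.67 s → rank 1.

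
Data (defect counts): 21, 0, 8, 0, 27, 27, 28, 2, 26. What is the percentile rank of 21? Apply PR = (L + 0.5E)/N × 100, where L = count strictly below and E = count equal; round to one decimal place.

N = 9.
Strictly below 21: 4. Equal to 21: 1.
PR = (4 + 0.5·1)/9 × 100 = 50.0

50.0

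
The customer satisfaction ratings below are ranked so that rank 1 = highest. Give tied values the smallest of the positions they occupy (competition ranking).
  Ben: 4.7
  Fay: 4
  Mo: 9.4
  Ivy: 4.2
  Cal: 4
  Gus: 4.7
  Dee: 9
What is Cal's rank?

Sorted (descending): 9.4, 9, 4.7, 4.7, 4.2, 4, 4
The 2 values of 4.7 occupy positions 3–4 → each gets rank 3.
The 2 values of 4 occupy positions 6–7 → each gets rank 6.
Cal has value 4 → rank 6.

6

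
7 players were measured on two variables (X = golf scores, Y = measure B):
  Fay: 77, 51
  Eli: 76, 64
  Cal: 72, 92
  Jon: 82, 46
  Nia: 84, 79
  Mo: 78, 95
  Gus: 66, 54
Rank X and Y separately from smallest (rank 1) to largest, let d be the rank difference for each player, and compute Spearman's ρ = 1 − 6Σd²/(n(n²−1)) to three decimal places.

-0.036

Ranks of variable 1: 4, 3, 2, 6, 7, 5, 1
Ranks of variable 2: 2, 4, 6, 1, 5, 7, 3
d = r₁ − r₂: 2, -1, -4, 5, 2, -2, -2
d²: 4, 1, 16, 25, 4, 4, 4; Σd² = 58
ρ = 1 − 6·58/(7·48) = 1 − 348/336 = -0.036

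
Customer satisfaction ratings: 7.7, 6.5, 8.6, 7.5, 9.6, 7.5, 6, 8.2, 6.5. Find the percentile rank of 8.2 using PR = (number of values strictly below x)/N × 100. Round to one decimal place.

N = 9.
Strictly below 8.2: 6. Equal to 8.2: 1.
PR = 6/9 × 100 = 66.7

66.7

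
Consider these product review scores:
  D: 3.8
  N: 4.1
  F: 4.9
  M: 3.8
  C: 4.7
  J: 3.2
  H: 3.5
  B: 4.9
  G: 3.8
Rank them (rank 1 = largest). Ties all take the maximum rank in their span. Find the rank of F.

Sorted (descending): 4.9, 4.9, 4.7, 4.1, 3.8, 3.8, 3.8, 3.5, 3.2
The 2 values of 4.9 occupy positions 1–2 → each gets rank 2.
The 3 values of 3.8 occupy positions 5–7 → each gets rank 7.
F has value 4.9 → rank 2.

2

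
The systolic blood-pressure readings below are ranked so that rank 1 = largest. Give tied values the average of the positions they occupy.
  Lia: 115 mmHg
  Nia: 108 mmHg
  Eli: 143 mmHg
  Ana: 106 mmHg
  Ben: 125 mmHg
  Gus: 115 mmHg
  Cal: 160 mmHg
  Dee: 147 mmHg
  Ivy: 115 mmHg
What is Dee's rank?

2

Sorted (descending): 160, 147, 143, 125, 115, 115, 115, 108, 106
The 3 values of 115 occupy positions 5–7 → average rank 6.
Dee has value 147 mmHg → rank 2.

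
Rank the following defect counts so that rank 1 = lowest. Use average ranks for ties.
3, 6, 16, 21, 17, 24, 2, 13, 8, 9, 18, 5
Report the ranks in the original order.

Sorted (ascending): 2, 3, 5, 6, 8, 9, 13, 16, 17, 18, 21, 24
No ties — each value takes its position as its rank.

2, 4, 8, 11, 9, 12, 1, 7, 5, 6, 10, 3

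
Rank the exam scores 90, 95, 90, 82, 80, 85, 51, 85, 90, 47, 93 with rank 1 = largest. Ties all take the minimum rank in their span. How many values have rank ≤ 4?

5

Sorted (descending): 95, 93, 90, 90, 90, 85, 85, 82, 80, 51, 47
The 3 values of 90 occupy positions 3–5 → each gets rank 3.
The 2 values of 85 occupy positions 6–7 → each gets rank 6.
Ranks ≤ 4: {1, 2, 3, 3, 3} → 5 values.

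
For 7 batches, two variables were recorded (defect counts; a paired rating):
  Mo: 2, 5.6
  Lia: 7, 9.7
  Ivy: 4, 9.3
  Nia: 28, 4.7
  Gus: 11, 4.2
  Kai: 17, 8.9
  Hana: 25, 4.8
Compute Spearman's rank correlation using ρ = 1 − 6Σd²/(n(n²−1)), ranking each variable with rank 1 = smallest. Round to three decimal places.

Ranks of variable 1: 1, 3, 2, 7, 4, 5, 6
Ranks of variable 2: 4, 7, 6, 2, 1, 5, 3
d = r₁ − r₂: -3, -4, -4, 5, 3, 0, 3
d²: 9, 16, 16, 25, 9, 0, 9; Σd² = 84
ρ = 1 − 6·84/(7·48) = 1 − 504/336 = -0.500

-0.500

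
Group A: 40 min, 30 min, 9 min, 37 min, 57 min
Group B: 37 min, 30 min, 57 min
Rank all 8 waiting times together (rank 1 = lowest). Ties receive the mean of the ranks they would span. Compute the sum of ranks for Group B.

14.5

Sorted (ascending): 9, 30, 30, 37, 37, 40, 57, 57
The 2 values of 30 occupy positions 2–3 → average rank (2+3)/2 = 2.5.
The 2 values of 37 occupy positions 4–5 → average rank (4+5)/2 = 4.5.
The 2 values of 57 occupy positions 7–8 → average rank (7+8)/2 = 7.5.
Group B values → pooled ranks: 37→4.5, 30→2.5, 57→7.5
Rank sum = 4.5 + 2.5 + 7.5 = 14.5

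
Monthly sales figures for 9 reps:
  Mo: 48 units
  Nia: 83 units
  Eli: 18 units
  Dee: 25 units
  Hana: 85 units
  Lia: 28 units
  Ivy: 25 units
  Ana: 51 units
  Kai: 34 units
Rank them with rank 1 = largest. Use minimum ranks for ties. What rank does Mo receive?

Sorted (descending): 85, 83, 51, 48, 34, 28, 25, 25, 18
The 2 values of 25 occupy positions 7–8 → each gets rank 7.
Mo has value 48 units → rank 4.

4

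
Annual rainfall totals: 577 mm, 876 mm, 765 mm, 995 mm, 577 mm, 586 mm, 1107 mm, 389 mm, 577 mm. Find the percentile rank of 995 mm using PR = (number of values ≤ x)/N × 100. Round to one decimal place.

88.9

N = 9.
Strictly below 995: 7. Equal to 995: 1.
PR = 8/9 × 100 = 88.9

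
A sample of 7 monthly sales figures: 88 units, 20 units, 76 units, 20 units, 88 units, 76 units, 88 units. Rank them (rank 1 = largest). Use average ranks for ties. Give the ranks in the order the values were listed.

Sorted (descending): 88, 88, 88, 76, 76, 20, 20
The 3 values of 88 occupy positions 1–3 → average rank 2.
The 2 values of 76 occupy positions 4–5 → average rank (4+5)/2 = 4.5.
The 2 values of 20 occupy positions 6–7 → average rank (6+7)/2 = 6.5.

2, 6.5, 4.5, 6.5, 2, 4.5, 2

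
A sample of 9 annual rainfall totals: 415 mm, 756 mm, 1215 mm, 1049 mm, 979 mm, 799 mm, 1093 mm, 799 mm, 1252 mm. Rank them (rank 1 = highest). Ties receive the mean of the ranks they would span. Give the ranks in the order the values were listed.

Sorted (descending): 1252, 1215, 1093, 1049, 979, 799, 799, 756, 415
The 2 values of 799 occupy positions 6–7 → average rank (6+7)/2 = 6.5.

9, 8, 2, 4, 5, 6.5, 3, 6.5, 1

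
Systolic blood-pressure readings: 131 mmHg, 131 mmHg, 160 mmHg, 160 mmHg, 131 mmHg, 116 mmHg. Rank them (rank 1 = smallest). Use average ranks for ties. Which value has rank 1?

116

Sorted (ascending): 116, 131, 131, 131, 160, 160
The 3 values of 131 occupy positions 2–4 → average rank 3.
The 2 values of 160 occupy positions 5–6 → average rank (5+6)/2 = 5.5.
Rank 1 → value 116.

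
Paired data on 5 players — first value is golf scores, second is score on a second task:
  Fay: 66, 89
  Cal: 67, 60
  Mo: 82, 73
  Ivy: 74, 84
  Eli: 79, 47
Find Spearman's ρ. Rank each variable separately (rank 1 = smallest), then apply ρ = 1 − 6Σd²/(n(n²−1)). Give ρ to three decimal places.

-0.500

Ranks of variable 1: 1, 2, 5, 3, 4
Ranks of variable 2: 5, 2, 3, 4, 1
d = r₁ − r₂: -4, 0, 2, -1, 3
d²: 16, 0, 4, 1, 9; Σd² = 30
ρ = 1 − 6·30/(5·24) = 1 − 180/120 = -0.500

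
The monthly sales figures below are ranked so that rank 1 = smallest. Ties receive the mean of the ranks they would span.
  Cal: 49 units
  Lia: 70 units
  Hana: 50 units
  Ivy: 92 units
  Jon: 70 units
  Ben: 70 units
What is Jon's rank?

Sorted (ascending): 49, 50, 70, 70, 70, 92
The 3 values of 70 occupy positions 3–5 → average rank 4.
Jon has value 70 units → rank 4.

4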